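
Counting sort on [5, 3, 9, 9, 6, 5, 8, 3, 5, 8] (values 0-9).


Input: [5, 3, 9, 9, 6, 5, 8, 3, 5, 8]
Counts: [0, 0, 0, 2, 0, 3, 1, 0, 2, 2]

Sorted: [3, 3, 5, 5, 5, 6, 8, 8, 9, 9]


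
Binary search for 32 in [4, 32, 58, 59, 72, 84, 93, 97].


Step 1: lo=0, hi=7, mid=3, val=59
Step 2: lo=0, hi=2, mid=1, val=32

Found at index 1


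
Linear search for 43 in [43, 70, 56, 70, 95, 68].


i=0: 43==43 found!

Found at 0, 1 comps


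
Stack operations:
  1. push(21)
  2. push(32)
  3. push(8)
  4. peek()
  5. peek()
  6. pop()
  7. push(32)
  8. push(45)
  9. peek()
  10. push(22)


push(21) -> [21]
push(32) -> [21, 32]
push(8) -> [21, 32, 8]
peek()->8
peek()->8
pop()->8, [21, 32]
push(32) -> [21, 32, 32]
push(45) -> [21, 32, 32, 45]
peek()->45
push(22) -> [21, 32, 32, 45, 22]

Final stack: [21, 32, 32, 45, 22]


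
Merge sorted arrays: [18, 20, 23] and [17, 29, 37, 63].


Take 17 from B
Take 18 from A
Take 20 from A
Take 23 from A

Merged: [17, 18, 20, 23, 29, 37, 63]


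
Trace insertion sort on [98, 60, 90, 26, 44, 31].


Initial: [98, 60, 90, 26, 44, 31]
Insert 60: [60, 98, 90, 26, 44, 31]
Insert 90: [60, 90, 98, 26, 44, 31]
Insert 26: [26, 60, 90, 98, 44, 31]
Insert 44: [26, 44, 60, 90, 98, 31]
Insert 31: [26, 31, 44, 60, 90, 98]

Sorted: [26, 31, 44, 60, 90, 98]


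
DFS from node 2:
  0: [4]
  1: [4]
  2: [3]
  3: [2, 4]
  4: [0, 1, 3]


Visit 2, push [3]
Visit 3, push [4]
Visit 4, push [1, 0]
Visit 0, push []
Visit 1, push []

DFS order: [2, 3, 4, 0, 1]


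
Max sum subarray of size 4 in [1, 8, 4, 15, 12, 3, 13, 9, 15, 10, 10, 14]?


[0:4]: 28
[1:5]: 39
[2:6]: 34
[3:7]: 43
[4:8]: 37
[5:9]: 40
[6:10]: 47
[7:11]: 44
[8:12]: 49

Max: 49 at [8:12]


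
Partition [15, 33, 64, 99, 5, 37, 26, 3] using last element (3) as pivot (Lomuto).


Pivot: 3
Place pivot at 0: [3, 33, 64, 99, 5, 37, 26, 15]

Partitioned: [3, 33, 64, 99, 5, 37, 26, 15]


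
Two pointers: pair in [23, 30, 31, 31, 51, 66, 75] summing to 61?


lo=0(23)+hi=6(75)=98
lo=0(23)+hi=5(66)=89
lo=0(23)+hi=4(51)=74
lo=0(23)+hi=3(31)=54
lo=1(30)+hi=3(31)=61

Yes: 30+31=61


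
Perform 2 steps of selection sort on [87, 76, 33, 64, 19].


Initial: [87, 76, 33, 64, 19]
Step 1: min=19 at 4
  Swap: [19, 76, 33, 64, 87]
Step 2: min=33 at 2
  Swap: [19, 33, 76, 64, 87]

After 2 steps: [19, 33, 76, 64, 87]


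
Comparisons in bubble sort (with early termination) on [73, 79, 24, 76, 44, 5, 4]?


Algorithm: bubble sort (with early termination)
Input: [73, 79, 24, 76, 44, 5, 4]
Sorted: [4, 5, 24, 44, 73, 76, 79]

21


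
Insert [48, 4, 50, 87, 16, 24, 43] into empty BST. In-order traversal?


Insert 48: root
Insert 4: L from 48
Insert 50: R from 48
Insert 87: R from 48 -> R from 50
Insert 16: L from 48 -> R from 4
Insert 24: L from 48 -> R from 4 -> R from 16
Insert 43: L from 48 -> R from 4 -> R from 16 -> R from 24

In-order: [4, 16, 24, 43, 48, 50, 87]


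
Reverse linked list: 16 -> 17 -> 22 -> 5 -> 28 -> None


Step 1: curr=16, set curr.next=prev(None) | reversed so far: 16
Step 2: curr=17, set curr.next=prev(16) | reversed so far: 17 -> 16
Step 3: curr=22, set curr.next=prev(17) | reversed so far: 22 -> 17 -> 16
Step 4: curr=5, set curr.next=prev(22) | reversed so far: 5 -> 22 -> 17 -> 16
Step 5: curr=28, set curr.next=prev(5) | reversed so far: 28 -> 5 -> 22 -> 17 -> 16

28 -> 5 -> 22 -> 17 -> 16 -> None


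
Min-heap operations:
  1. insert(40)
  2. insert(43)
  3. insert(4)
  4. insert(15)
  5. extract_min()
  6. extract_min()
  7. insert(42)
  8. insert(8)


insert(40) -> [40]
insert(43) -> [40, 43]
insert(4) -> [4, 43, 40]
insert(15) -> [4, 15, 40, 43]
extract_min()->4, [15, 43, 40]
extract_min()->15, [40, 43]
insert(42) -> [40, 43, 42]
insert(8) -> [8, 40, 42, 43]

Final heap: [8, 40, 42, 43]


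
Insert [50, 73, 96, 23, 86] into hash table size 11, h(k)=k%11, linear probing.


Insert 50: h=6 -> slot 6
Insert 73: h=7 -> slot 7
Insert 96: h=8 -> slot 8
Insert 23: h=1 -> slot 1
Insert 86: h=9 -> slot 9

Table: [None, 23, None, None, None, None, 50, 73, 96, 86, None]


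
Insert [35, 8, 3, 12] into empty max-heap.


Insert 35: [35]
Insert 8: [35, 8]
Insert 3: [35, 8, 3]
Insert 12: [35, 12, 3, 8]

Final heap: [35, 12, 3, 8]


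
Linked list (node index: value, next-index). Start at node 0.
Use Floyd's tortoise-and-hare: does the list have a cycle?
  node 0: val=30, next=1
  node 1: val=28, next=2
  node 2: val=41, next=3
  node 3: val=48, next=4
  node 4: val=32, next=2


Floyd's tortoise (slow, +1) and hare (fast, +2):
  init: slow=0, fast=0
  step 1: slow=1, fast=2
  step 2: slow=2, fast=4
  step 3: slow=3, fast=3
  slow == fast at node 3: cycle detected

Cycle: yes


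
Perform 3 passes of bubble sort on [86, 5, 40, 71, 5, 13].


Initial: [86, 5, 40, 71, 5, 13]
Pass 1: [5, 40, 71, 5, 13, 86] (5 swaps)
Pass 2: [5, 40, 5, 13, 71, 86] (2 swaps)
Pass 3: [5, 5, 13, 40, 71, 86] (2 swaps)

After 3 passes: [5, 5, 13, 40, 71, 86]


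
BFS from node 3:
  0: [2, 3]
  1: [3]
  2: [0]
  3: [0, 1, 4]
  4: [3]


Visit 3, enqueue [0, 1, 4]
Visit 0, enqueue [2]
Visit 1, enqueue []
Visit 4, enqueue []
Visit 2, enqueue []

BFS order: [3, 0, 1, 4, 2]


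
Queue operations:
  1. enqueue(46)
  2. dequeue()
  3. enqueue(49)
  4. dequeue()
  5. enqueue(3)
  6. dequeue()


enqueue(46) -> [46]
dequeue()->46, []
enqueue(49) -> [49]
dequeue()->49, []
enqueue(3) -> [3]
dequeue()->3, []

Final queue: []


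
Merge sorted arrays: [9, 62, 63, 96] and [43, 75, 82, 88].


Take 9 from A
Take 43 from B
Take 62 from A
Take 63 from A
Take 75 from B
Take 82 from B
Take 88 from B

Merged: [9, 43, 62, 63, 75, 82, 88, 96]


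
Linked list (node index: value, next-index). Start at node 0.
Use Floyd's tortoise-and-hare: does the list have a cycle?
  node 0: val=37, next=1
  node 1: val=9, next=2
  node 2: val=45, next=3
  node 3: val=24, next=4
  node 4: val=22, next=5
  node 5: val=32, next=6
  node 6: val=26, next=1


Floyd's tortoise (slow, +1) and hare (fast, +2):
  init: slow=0, fast=0
  step 1: slow=1, fast=2
  step 2: slow=2, fast=4
  step 3: slow=3, fast=6
  step 4: slow=4, fast=2
  step 5: slow=5, fast=4
  step 6: slow=6, fast=6
  slow == fast at node 6: cycle detected

Cycle: yes


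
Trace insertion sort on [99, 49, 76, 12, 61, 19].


Initial: [99, 49, 76, 12, 61, 19]
Insert 49: [49, 99, 76, 12, 61, 19]
Insert 76: [49, 76, 99, 12, 61, 19]
Insert 12: [12, 49, 76, 99, 61, 19]
Insert 61: [12, 49, 61, 76, 99, 19]
Insert 19: [12, 19, 49, 61, 76, 99]

Sorted: [12, 19, 49, 61, 76, 99]


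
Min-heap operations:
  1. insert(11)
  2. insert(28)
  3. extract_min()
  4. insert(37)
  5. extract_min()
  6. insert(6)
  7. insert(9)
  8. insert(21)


insert(11) -> [11]
insert(28) -> [11, 28]
extract_min()->11, [28]
insert(37) -> [28, 37]
extract_min()->28, [37]
insert(6) -> [6, 37]
insert(9) -> [6, 37, 9]
insert(21) -> [6, 21, 9, 37]

Final heap: [6, 21, 9, 37]


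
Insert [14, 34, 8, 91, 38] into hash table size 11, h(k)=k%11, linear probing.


Insert 14: h=3 -> slot 3
Insert 34: h=1 -> slot 1
Insert 8: h=8 -> slot 8
Insert 91: h=3, 1 probes -> slot 4
Insert 38: h=5 -> slot 5

Table: [None, 34, None, 14, 91, 38, None, None, 8, None, None]


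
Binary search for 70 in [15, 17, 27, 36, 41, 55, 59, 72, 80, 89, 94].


Step 1: lo=0, hi=10, mid=5, val=55
Step 2: lo=6, hi=10, mid=8, val=80
Step 3: lo=6, hi=7, mid=6, val=59
Step 4: lo=7, hi=7, mid=7, val=72

Not found


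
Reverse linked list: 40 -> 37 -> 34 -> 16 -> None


Step 1: curr=40, set curr.next=prev(None) | reversed so far: 40
Step 2: curr=37, set curr.next=prev(40) | reversed so far: 37 -> 40
Step 3: curr=34, set curr.next=prev(37) | reversed so far: 34 -> 37 -> 40
Step 4: curr=16, set curr.next=prev(34) | reversed so far: 16 -> 34 -> 37 -> 40

16 -> 34 -> 37 -> 40 -> None


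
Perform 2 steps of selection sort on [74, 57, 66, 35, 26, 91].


Initial: [74, 57, 66, 35, 26, 91]
Step 1: min=26 at 4
  Swap: [26, 57, 66, 35, 74, 91]
Step 2: min=35 at 3
  Swap: [26, 35, 66, 57, 74, 91]

After 2 steps: [26, 35, 66, 57, 74, 91]


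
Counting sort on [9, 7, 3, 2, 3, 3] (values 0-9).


Input: [9, 7, 3, 2, 3, 3]
Counts: [0, 0, 1, 3, 0, 0, 0, 1, 0, 1]

Sorted: [2, 3, 3, 3, 7, 9]


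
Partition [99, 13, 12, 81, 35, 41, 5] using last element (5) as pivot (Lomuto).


Pivot: 5
Place pivot at 0: [5, 13, 12, 81, 35, 41, 99]

Partitioned: [5, 13, 12, 81, 35, 41, 99]


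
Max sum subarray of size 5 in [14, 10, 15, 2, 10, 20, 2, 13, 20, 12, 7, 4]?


[0:5]: 51
[1:6]: 57
[2:7]: 49
[3:8]: 47
[4:9]: 65
[5:10]: 67
[6:11]: 54
[7:12]: 56

Max: 67 at [5:10]


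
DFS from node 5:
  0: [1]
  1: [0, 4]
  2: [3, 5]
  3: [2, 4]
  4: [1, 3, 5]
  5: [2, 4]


Visit 5, push [4, 2]
Visit 2, push [3]
Visit 3, push [4]
Visit 4, push [1]
Visit 1, push [0]
Visit 0, push []

DFS order: [5, 2, 3, 4, 1, 0]


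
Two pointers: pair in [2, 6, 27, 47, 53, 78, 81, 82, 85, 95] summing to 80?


lo=0(2)+hi=9(95)=97
lo=0(2)+hi=8(85)=87
lo=0(2)+hi=7(82)=84
lo=0(2)+hi=6(81)=83
lo=0(2)+hi=5(78)=80

Yes: 2+78=80


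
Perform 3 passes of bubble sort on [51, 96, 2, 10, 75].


Initial: [51, 96, 2, 10, 75]
Pass 1: [51, 2, 10, 75, 96] (3 swaps)
Pass 2: [2, 10, 51, 75, 96] (2 swaps)
Pass 3: [2, 10, 51, 75, 96] (0 swaps)

After 3 passes: [2, 10, 51, 75, 96]


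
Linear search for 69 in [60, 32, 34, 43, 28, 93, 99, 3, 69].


i=0: 60!=69
i=1: 32!=69
i=2: 34!=69
i=3: 43!=69
i=4: 28!=69
i=5: 93!=69
i=6: 99!=69
i=7: 3!=69
i=8: 69==69 found!

Found at 8, 9 comps


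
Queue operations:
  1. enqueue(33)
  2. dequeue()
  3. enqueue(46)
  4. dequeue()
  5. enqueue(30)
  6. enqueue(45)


enqueue(33) -> [33]
dequeue()->33, []
enqueue(46) -> [46]
dequeue()->46, []
enqueue(30) -> [30]
enqueue(45) -> [30, 45]

Final queue: [30, 45]


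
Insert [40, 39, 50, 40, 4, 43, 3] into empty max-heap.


Insert 40: [40]
Insert 39: [40, 39]
Insert 50: [50, 39, 40]
Insert 40: [50, 40, 40, 39]
Insert 4: [50, 40, 40, 39, 4]
Insert 43: [50, 40, 43, 39, 4, 40]
Insert 3: [50, 40, 43, 39, 4, 40, 3]

Final heap: [50, 40, 43, 39, 4, 40, 3]


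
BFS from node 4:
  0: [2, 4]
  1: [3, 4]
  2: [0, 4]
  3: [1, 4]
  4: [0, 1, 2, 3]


Visit 4, enqueue [0, 1, 2, 3]
Visit 0, enqueue []
Visit 1, enqueue []
Visit 2, enqueue []
Visit 3, enqueue []

BFS order: [4, 0, 1, 2, 3]


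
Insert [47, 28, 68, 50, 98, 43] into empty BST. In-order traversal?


Insert 47: root
Insert 28: L from 47
Insert 68: R from 47
Insert 50: R from 47 -> L from 68
Insert 98: R from 47 -> R from 68
Insert 43: L from 47 -> R from 28

In-order: [28, 43, 47, 50, 68, 98]


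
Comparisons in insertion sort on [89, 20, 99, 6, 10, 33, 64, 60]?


Algorithm: insertion sort
Input: [89, 20, 99, 6, 10, 33, 64, 60]
Sorted: [6, 10, 20, 33, 60, 64, 89, 99]

19


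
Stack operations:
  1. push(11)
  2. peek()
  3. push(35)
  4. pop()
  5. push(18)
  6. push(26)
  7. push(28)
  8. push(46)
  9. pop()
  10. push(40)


push(11) -> [11]
peek()->11
push(35) -> [11, 35]
pop()->35, [11]
push(18) -> [11, 18]
push(26) -> [11, 18, 26]
push(28) -> [11, 18, 26, 28]
push(46) -> [11, 18, 26, 28, 46]
pop()->46, [11, 18, 26, 28]
push(40) -> [11, 18, 26, 28, 40]

Final stack: [11, 18, 26, 28, 40]


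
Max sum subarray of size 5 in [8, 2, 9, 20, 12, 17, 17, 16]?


[0:5]: 51
[1:6]: 60
[2:7]: 75
[3:8]: 82

Max: 82 at [3:8]


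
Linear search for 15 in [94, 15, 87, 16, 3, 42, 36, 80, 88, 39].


i=0: 94!=15
i=1: 15==15 found!

Found at 1, 2 comps


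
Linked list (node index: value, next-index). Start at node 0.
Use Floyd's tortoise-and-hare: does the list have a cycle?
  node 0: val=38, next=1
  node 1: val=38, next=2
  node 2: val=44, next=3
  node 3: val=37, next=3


Floyd's tortoise (slow, +1) and hare (fast, +2):
  init: slow=0, fast=0
  step 1: slow=1, fast=2
  step 2: slow=2, fast=3
  step 3: slow=3, fast=3
  slow == fast at node 3: cycle detected

Cycle: yes


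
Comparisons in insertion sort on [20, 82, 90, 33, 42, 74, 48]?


Algorithm: insertion sort
Input: [20, 82, 90, 33, 42, 74, 48]
Sorted: [20, 33, 42, 48, 74, 82, 90]

15


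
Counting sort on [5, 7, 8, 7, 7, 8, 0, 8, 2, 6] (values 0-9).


Input: [5, 7, 8, 7, 7, 8, 0, 8, 2, 6]
Counts: [1, 0, 1, 0, 0, 1, 1, 3, 3, 0]

Sorted: [0, 2, 5, 6, 7, 7, 7, 8, 8, 8]


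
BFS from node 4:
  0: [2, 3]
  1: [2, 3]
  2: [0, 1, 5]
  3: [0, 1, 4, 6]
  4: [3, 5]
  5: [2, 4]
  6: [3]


Visit 4, enqueue [3, 5]
Visit 3, enqueue [0, 1, 6]
Visit 5, enqueue [2]
Visit 0, enqueue []
Visit 1, enqueue []
Visit 6, enqueue []
Visit 2, enqueue []

BFS order: [4, 3, 5, 0, 1, 6, 2]


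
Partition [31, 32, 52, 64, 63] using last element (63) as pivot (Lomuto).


Pivot: 63
  31 <= 63: advance i (no swap)
  32 <= 63: advance i (no swap)
  52 <= 63: advance i (no swap)
Place pivot at 3: [31, 32, 52, 63, 64]

Partitioned: [31, 32, 52, 63, 64]


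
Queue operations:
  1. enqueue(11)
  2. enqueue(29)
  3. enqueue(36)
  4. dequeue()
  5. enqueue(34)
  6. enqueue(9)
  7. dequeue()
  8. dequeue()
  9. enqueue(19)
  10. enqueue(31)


enqueue(11) -> [11]
enqueue(29) -> [11, 29]
enqueue(36) -> [11, 29, 36]
dequeue()->11, [29, 36]
enqueue(34) -> [29, 36, 34]
enqueue(9) -> [29, 36, 34, 9]
dequeue()->29, [36, 34, 9]
dequeue()->36, [34, 9]
enqueue(19) -> [34, 9, 19]
enqueue(31) -> [34, 9, 19, 31]

Final queue: [34, 9, 19, 31]


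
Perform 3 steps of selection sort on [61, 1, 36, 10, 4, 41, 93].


Initial: [61, 1, 36, 10, 4, 41, 93]
Step 1: min=1 at 1
  Swap: [1, 61, 36, 10, 4, 41, 93]
Step 2: min=4 at 4
  Swap: [1, 4, 36, 10, 61, 41, 93]
Step 3: min=10 at 3
  Swap: [1, 4, 10, 36, 61, 41, 93]

After 3 steps: [1, 4, 10, 36, 61, 41, 93]


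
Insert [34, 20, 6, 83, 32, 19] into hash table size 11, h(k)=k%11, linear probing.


Insert 34: h=1 -> slot 1
Insert 20: h=9 -> slot 9
Insert 6: h=6 -> slot 6
Insert 83: h=6, 1 probes -> slot 7
Insert 32: h=10 -> slot 10
Insert 19: h=8 -> slot 8

Table: [None, 34, None, None, None, None, 6, 83, 19, 20, 32]


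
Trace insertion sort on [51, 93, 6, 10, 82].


Initial: [51, 93, 6, 10, 82]
Insert 93: [51, 93, 6, 10, 82]
Insert 6: [6, 51, 93, 10, 82]
Insert 10: [6, 10, 51, 93, 82]
Insert 82: [6, 10, 51, 82, 93]

Sorted: [6, 10, 51, 82, 93]


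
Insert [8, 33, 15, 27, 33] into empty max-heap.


Insert 8: [8]
Insert 33: [33, 8]
Insert 15: [33, 8, 15]
Insert 27: [33, 27, 15, 8]
Insert 33: [33, 33, 15, 8, 27]

Final heap: [33, 33, 15, 8, 27]


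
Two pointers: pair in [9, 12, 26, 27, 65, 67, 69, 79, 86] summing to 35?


lo=0(9)+hi=8(86)=95
lo=0(9)+hi=7(79)=88
lo=0(9)+hi=6(69)=78
lo=0(9)+hi=5(67)=76
lo=0(9)+hi=4(65)=74
lo=0(9)+hi=3(27)=36
lo=0(9)+hi=2(26)=35

Yes: 9+26=35


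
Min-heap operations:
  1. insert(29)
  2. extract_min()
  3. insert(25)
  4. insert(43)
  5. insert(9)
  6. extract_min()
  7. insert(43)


insert(29) -> [29]
extract_min()->29, []
insert(25) -> [25]
insert(43) -> [25, 43]
insert(9) -> [9, 43, 25]
extract_min()->9, [25, 43]
insert(43) -> [25, 43, 43]

Final heap: [25, 43, 43]


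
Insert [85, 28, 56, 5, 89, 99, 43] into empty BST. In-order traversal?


Insert 85: root
Insert 28: L from 85
Insert 56: L from 85 -> R from 28
Insert 5: L from 85 -> L from 28
Insert 89: R from 85
Insert 99: R from 85 -> R from 89
Insert 43: L from 85 -> R from 28 -> L from 56

In-order: [5, 28, 43, 56, 85, 89, 99]


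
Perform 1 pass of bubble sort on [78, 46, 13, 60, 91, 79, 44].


Initial: [78, 46, 13, 60, 91, 79, 44]
Pass 1: [46, 13, 60, 78, 79, 44, 91] (5 swaps)

After 1 pass: [46, 13, 60, 78, 79, 44, 91]


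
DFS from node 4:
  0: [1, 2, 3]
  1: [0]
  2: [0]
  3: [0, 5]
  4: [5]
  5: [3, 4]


Visit 4, push [5]
Visit 5, push [3]
Visit 3, push [0]
Visit 0, push [2, 1]
Visit 1, push []
Visit 2, push []

DFS order: [4, 5, 3, 0, 1, 2]


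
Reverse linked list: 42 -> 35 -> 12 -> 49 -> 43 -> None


Step 1: curr=42, set curr.next=prev(None) | reversed so far: 42
Step 2: curr=35, set curr.next=prev(42) | reversed so far: 35 -> 42
Step 3: curr=12, set curr.next=prev(35) | reversed so far: 12 -> 35 -> 42
Step 4: curr=49, set curr.next=prev(12) | reversed so far: 49 -> 12 -> 35 -> 42
Step 5: curr=43, set curr.next=prev(49) | reversed so far: 43 -> 49 -> 12 -> 35 -> 42

43 -> 49 -> 12 -> 35 -> 42 -> None


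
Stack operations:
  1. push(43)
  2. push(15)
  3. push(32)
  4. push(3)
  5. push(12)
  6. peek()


push(43) -> [43]
push(15) -> [43, 15]
push(32) -> [43, 15, 32]
push(3) -> [43, 15, 32, 3]
push(12) -> [43, 15, 32, 3, 12]
peek()->12

Final stack: [43, 15, 32, 3, 12]


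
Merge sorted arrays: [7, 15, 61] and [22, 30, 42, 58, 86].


Take 7 from A
Take 15 from A
Take 22 from B
Take 30 from B
Take 42 from B
Take 58 from B
Take 61 from A

Merged: [7, 15, 22, 30, 42, 58, 61, 86]


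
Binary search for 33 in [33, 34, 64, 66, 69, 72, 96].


Step 1: lo=0, hi=6, mid=3, val=66
Step 2: lo=0, hi=2, mid=1, val=34
Step 3: lo=0, hi=0, mid=0, val=33

Found at index 0


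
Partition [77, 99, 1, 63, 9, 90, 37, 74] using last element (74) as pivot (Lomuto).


Pivot: 74
  1 <= 74: swap -> [1, 99, 77, 63, 9, 90, 37, 74]
  63 <= 74: swap -> [1, 63, 77, 99, 9, 90, 37, 74]
  9 <= 74: swap -> [1, 63, 9, 99, 77, 90, 37, 74]
  37 <= 74: swap -> [1, 63, 9, 37, 77, 90, 99, 74]
Place pivot at 4: [1, 63, 9, 37, 74, 90, 99, 77]

Partitioned: [1, 63, 9, 37, 74, 90, 99, 77]


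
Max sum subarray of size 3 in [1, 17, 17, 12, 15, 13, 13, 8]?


[0:3]: 35
[1:4]: 46
[2:5]: 44
[3:6]: 40
[4:7]: 41
[5:8]: 34

Max: 46 at [1:4]


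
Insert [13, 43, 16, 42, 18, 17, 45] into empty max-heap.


Insert 13: [13]
Insert 43: [43, 13]
Insert 16: [43, 13, 16]
Insert 42: [43, 42, 16, 13]
Insert 18: [43, 42, 16, 13, 18]
Insert 17: [43, 42, 17, 13, 18, 16]
Insert 45: [45, 42, 43, 13, 18, 16, 17]

Final heap: [45, 42, 43, 13, 18, 16, 17]


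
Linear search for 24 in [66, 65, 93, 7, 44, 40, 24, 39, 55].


i=0: 66!=24
i=1: 65!=24
i=2: 93!=24
i=3: 7!=24
i=4: 44!=24
i=5: 40!=24
i=6: 24==24 found!

Found at 6, 7 comps


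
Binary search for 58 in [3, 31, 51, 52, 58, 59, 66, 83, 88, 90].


Step 1: lo=0, hi=9, mid=4, val=58

Found at index 4


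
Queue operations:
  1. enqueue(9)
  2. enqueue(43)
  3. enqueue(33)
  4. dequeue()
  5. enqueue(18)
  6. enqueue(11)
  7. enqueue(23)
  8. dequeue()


enqueue(9) -> [9]
enqueue(43) -> [9, 43]
enqueue(33) -> [9, 43, 33]
dequeue()->9, [43, 33]
enqueue(18) -> [43, 33, 18]
enqueue(11) -> [43, 33, 18, 11]
enqueue(23) -> [43, 33, 18, 11, 23]
dequeue()->43, [33, 18, 11, 23]

Final queue: [33, 18, 11, 23]


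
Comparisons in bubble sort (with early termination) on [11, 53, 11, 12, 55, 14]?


Algorithm: bubble sort (with early termination)
Input: [11, 53, 11, 12, 55, 14]
Sorted: [11, 11, 12, 14, 53, 55]

12


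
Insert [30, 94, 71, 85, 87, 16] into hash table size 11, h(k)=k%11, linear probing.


Insert 30: h=8 -> slot 8
Insert 94: h=6 -> slot 6
Insert 71: h=5 -> slot 5
Insert 85: h=8, 1 probes -> slot 9
Insert 87: h=10 -> slot 10
Insert 16: h=5, 2 probes -> slot 7

Table: [None, None, None, None, None, 71, 94, 16, 30, 85, 87]


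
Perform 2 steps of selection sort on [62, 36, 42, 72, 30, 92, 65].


Initial: [62, 36, 42, 72, 30, 92, 65]
Step 1: min=30 at 4
  Swap: [30, 36, 42, 72, 62, 92, 65]
Step 2: min=36 at 1
  Swap: [30, 36, 42, 72, 62, 92, 65]

After 2 steps: [30, 36, 42, 72, 62, 92, 65]


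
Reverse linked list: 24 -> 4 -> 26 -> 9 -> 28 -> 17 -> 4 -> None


Step 1: curr=24, set curr.next=prev(None) | reversed so far: 24
Step 2: curr=4, set curr.next=prev(24) | reversed so far: 4 -> 24
Step 3: curr=26, set curr.next=prev(4) | reversed so far: 26 -> 4 -> 24
Step 4: curr=9, set curr.next=prev(26) | reversed so far: 9 -> 26 -> 4 -> 24
Step 5: curr=28, set curr.next=prev(9) | reversed so far: 28 -> 9 -> 26 -> 4 -> 24
Step 6: curr=17, set curr.next=prev(28) | reversed so far: 17 -> 28 -> 9 -> 26 -> 4 -> 24
Step 7: curr=4, set curr.next=prev(17) | reversed so far: 4 -> 17 -> 28 -> 9 -> 26 -> 4 -> 24

4 -> 17 -> 28 -> 9 -> 26 -> 4 -> 24 -> None


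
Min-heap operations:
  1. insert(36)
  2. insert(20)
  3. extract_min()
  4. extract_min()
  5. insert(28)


insert(36) -> [36]
insert(20) -> [20, 36]
extract_min()->20, [36]
extract_min()->36, []
insert(28) -> [28]

Final heap: [28]


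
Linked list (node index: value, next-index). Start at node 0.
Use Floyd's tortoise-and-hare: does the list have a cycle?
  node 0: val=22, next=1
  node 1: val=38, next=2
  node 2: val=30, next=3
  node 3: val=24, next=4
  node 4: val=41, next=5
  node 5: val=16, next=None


Floyd's tortoise (slow, +1) and hare (fast, +2):
  init: slow=0, fast=0
  step 1: slow=1, fast=2
  step 2: slow=2, fast=4
  step 3: fast 4->5->None, no cycle

Cycle: no


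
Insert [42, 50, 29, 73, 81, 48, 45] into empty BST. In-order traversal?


Insert 42: root
Insert 50: R from 42
Insert 29: L from 42
Insert 73: R from 42 -> R from 50
Insert 81: R from 42 -> R from 50 -> R from 73
Insert 48: R from 42 -> L from 50
Insert 45: R from 42 -> L from 50 -> L from 48

In-order: [29, 42, 45, 48, 50, 73, 81]


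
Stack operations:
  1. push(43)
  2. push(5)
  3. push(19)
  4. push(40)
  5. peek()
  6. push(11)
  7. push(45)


push(43) -> [43]
push(5) -> [43, 5]
push(19) -> [43, 5, 19]
push(40) -> [43, 5, 19, 40]
peek()->40
push(11) -> [43, 5, 19, 40, 11]
push(45) -> [43, 5, 19, 40, 11, 45]

Final stack: [43, 5, 19, 40, 11, 45]


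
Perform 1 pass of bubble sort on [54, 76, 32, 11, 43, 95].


Initial: [54, 76, 32, 11, 43, 95]
Pass 1: [54, 32, 11, 43, 76, 95] (3 swaps)

After 1 pass: [54, 32, 11, 43, 76, 95]


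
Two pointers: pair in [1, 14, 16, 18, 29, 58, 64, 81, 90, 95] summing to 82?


lo=0(1)+hi=9(95)=96
lo=0(1)+hi=8(90)=91
lo=0(1)+hi=7(81)=82

Yes: 1+81=82


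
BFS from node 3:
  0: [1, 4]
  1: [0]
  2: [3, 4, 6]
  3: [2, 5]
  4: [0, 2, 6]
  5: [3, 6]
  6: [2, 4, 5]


Visit 3, enqueue [2, 5]
Visit 2, enqueue [4, 6]
Visit 5, enqueue []
Visit 4, enqueue [0]
Visit 6, enqueue []
Visit 0, enqueue [1]
Visit 1, enqueue []

BFS order: [3, 2, 5, 4, 6, 0, 1]


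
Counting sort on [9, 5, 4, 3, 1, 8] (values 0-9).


Input: [9, 5, 4, 3, 1, 8]
Counts: [0, 1, 0, 1, 1, 1, 0, 0, 1, 1]

Sorted: [1, 3, 4, 5, 8, 9]


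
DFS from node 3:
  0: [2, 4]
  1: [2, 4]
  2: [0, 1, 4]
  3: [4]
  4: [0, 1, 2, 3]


Visit 3, push [4]
Visit 4, push [2, 1, 0]
Visit 0, push [2]
Visit 2, push [1]
Visit 1, push []

DFS order: [3, 4, 0, 2, 1]


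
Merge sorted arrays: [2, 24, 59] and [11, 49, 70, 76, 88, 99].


Take 2 from A
Take 11 from B
Take 24 from A
Take 49 from B
Take 59 from A

Merged: [2, 11, 24, 49, 59, 70, 76, 88, 99]


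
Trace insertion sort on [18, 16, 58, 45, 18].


Initial: [18, 16, 58, 45, 18]
Insert 16: [16, 18, 58, 45, 18]
Insert 58: [16, 18, 58, 45, 18]
Insert 45: [16, 18, 45, 58, 18]
Insert 18: [16, 18, 18, 45, 58]

Sorted: [16, 18, 18, 45, 58]


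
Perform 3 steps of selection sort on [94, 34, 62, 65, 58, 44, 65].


Initial: [94, 34, 62, 65, 58, 44, 65]
Step 1: min=34 at 1
  Swap: [34, 94, 62, 65, 58, 44, 65]
Step 2: min=44 at 5
  Swap: [34, 44, 62, 65, 58, 94, 65]
Step 3: min=58 at 4
  Swap: [34, 44, 58, 65, 62, 94, 65]

After 3 steps: [34, 44, 58, 65, 62, 94, 65]


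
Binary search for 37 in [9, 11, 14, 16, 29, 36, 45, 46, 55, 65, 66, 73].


Step 1: lo=0, hi=11, mid=5, val=36
Step 2: lo=6, hi=11, mid=8, val=55
Step 3: lo=6, hi=7, mid=6, val=45

Not found


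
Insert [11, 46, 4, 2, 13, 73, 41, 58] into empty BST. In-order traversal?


Insert 11: root
Insert 46: R from 11
Insert 4: L from 11
Insert 2: L from 11 -> L from 4
Insert 13: R from 11 -> L from 46
Insert 73: R from 11 -> R from 46
Insert 41: R from 11 -> L from 46 -> R from 13
Insert 58: R from 11 -> R from 46 -> L from 73

In-order: [2, 4, 11, 13, 41, 46, 58, 73]


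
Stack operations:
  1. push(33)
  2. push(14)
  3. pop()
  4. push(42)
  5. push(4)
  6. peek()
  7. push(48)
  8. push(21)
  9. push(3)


push(33) -> [33]
push(14) -> [33, 14]
pop()->14, [33]
push(42) -> [33, 42]
push(4) -> [33, 42, 4]
peek()->4
push(48) -> [33, 42, 4, 48]
push(21) -> [33, 42, 4, 48, 21]
push(3) -> [33, 42, 4, 48, 21, 3]

Final stack: [33, 42, 4, 48, 21, 3]


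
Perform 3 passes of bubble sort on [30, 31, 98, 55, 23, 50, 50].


Initial: [30, 31, 98, 55, 23, 50, 50]
Pass 1: [30, 31, 55, 23, 50, 50, 98] (4 swaps)
Pass 2: [30, 31, 23, 50, 50, 55, 98] (3 swaps)
Pass 3: [30, 23, 31, 50, 50, 55, 98] (1 swaps)

After 3 passes: [30, 23, 31, 50, 50, 55, 98]


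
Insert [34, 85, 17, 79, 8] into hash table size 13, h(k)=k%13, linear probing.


Insert 34: h=8 -> slot 8
Insert 85: h=7 -> slot 7
Insert 17: h=4 -> slot 4
Insert 79: h=1 -> slot 1
Insert 8: h=8, 1 probes -> slot 9

Table: [None, 79, None, None, 17, None, None, 85, 34, 8, None, None, None]


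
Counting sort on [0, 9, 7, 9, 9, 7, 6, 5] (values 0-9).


Input: [0, 9, 7, 9, 9, 7, 6, 5]
Counts: [1, 0, 0, 0, 0, 1, 1, 2, 0, 3]

Sorted: [0, 5, 6, 7, 7, 9, 9, 9]


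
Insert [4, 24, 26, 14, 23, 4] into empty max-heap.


Insert 4: [4]
Insert 24: [24, 4]
Insert 26: [26, 4, 24]
Insert 14: [26, 14, 24, 4]
Insert 23: [26, 23, 24, 4, 14]
Insert 4: [26, 23, 24, 4, 14, 4]

Final heap: [26, 23, 24, 4, 14, 4]


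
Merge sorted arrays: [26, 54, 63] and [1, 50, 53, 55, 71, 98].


Take 1 from B
Take 26 from A
Take 50 from B
Take 53 from B
Take 54 from A
Take 55 from B
Take 63 from A

Merged: [1, 26, 50, 53, 54, 55, 63, 71, 98]


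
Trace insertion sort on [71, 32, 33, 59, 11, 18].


Initial: [71, 32, 33, 59, 11, 18]
Insert 32: [32, 71, 33, 59, 11, 18]
Insert 33: [32, 33, 71, 59, 11, 18]
Insert 59: [32, 33, 59, 71, 11, 18]
Insert 11: [11, 32, 33, 59, 71, 18]
Insert 18: [11, 18, 32, 33, 59, 71]

Sorted: [11, 18, 32, 33, 59, 71]


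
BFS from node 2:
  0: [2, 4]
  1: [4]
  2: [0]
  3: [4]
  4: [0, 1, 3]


Visit 2, enqueue [0]
Visit 0, enqueue [4]
Visit 4, enqueue [1, 3]
Visit 1, enqueue []
Visit 3, enqueue []

BFS order: [2, 0, 4, 1, 3]


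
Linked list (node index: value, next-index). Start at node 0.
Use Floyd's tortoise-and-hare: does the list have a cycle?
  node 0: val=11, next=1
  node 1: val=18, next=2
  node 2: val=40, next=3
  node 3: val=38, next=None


Floyd's tortoise (slow, +1) and hare (fast, +2):
  init: slow=0, fast=0
  step 1: slow=1, fast=2
  step 2: fast 2->3->None, no cycle

Cycle: no


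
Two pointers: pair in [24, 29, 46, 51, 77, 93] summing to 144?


lo=0(24)+hi=5(93)=117
lo=1(29)+hi=5(93)=122
lo=2(46)+hi=5(93)=139
lo=3(51)+hi=5(93)=144

Yes: 51+93=144


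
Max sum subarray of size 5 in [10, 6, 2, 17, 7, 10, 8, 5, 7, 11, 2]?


[0:5]: 42
[1:6]: 42
[2:7]: 44
[3:8]: 47
[4:9]: 37
[5:10]: 41
[6:11]: 33

Max: 47 at [3:8]


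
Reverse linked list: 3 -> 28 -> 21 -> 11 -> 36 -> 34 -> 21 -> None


Step 1: curr=3, set curr.next=prev(None) | reversed so far: 3
Step 2: curr=28, set curr.next=prev(3) | reversed so far: 28 -> 3
Step 3: curr=21, set curr.next=prev(28) | reversed so far: 21 -> 28 -> 3
Step 4: curr=11, set curr.next=prev(21) | reversed so far: 11 -> 21 -> 28 -> 3
Step 5: curr=36, set curr.next=prev(11) | reversed so far: 36 -> 11 -> 21 -> 28 -> 3
Step 6: curr=34, set curr.next=prev(36) | reversed so far: 34 -> 36 -> 11 -> 21 -> 28 -> 3
Step 7: curr=21, set curr.next=prev(34) | reversed so far: 21 -> 34 -> 36 -> 11 -> 21 -> 28 -> 3

21 -> 34 -> 36 -> 11 -> 21 -> 28 -> 3 -> None


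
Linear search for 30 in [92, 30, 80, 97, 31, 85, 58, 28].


i=0: 92!=30
i=1: 30==30 found!

Found at 1, 2 comps


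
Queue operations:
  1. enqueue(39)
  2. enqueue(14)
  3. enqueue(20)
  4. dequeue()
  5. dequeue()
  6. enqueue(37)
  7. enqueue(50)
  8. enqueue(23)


enqueue(39) -> [39]
enqueue(14) -> [39, 14]
enqueue(20) -> [39, 14, 20]
dequeue()->39, [14, 20]
dequeue()->14, [20]
enqueue(37) -> [20, 37]
enqueue(50) -> [20, 37, 50]
enqueue(23) -> [20, 37, 50, 23]

Final queue: [20, 37, 50, 23]


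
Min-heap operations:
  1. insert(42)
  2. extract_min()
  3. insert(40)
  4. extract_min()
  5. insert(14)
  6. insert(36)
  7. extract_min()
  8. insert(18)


insert(42) -> [42]
extract_min()->42, []
insert(40) -> [40]
extract_min()->40, []
insert(14) -> [14]
insert(36) -> [14, 36]
extract_min()->14, [36]
insert(18) -> [18, 36]

Final heap: [18, 36]


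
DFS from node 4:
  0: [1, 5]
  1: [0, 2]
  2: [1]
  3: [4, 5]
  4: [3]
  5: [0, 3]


Visit 4, push [3]
Visit 3, push [5]
Visit 5, push [0]
Visit 0, push [1]
Visit 1, push [2]
Visit 2, push []

DFS order: [4, 3, 5, 0, 1, 2]


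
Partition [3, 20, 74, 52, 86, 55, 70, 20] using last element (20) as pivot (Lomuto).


Pivot: 20
  3 <= 20: advance i (no swap)
  20 <= 20: advance i (no swap)
Place pivot at 2: [3, 20, 20, 52, 86, 55, 70, 74]

Partitioned: [3, 20, 20, 52, 86, 55, 70, 74]


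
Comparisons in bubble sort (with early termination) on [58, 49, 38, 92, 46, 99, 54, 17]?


Algorithm: bubble sort (with early termination)
Input: [58, 49, 38, 92, 46, 99, 54, 17]
Sorted: [17, 38, 46, 49, 54, 58, 92, 99]

28


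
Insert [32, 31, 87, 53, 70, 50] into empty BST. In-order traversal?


Insert 32: root
Insert 31: L from 32
Insert 87: R from 32
Insert 53: R from 32 -> L from 87
Insert 70: R from 32 -> L from 87 -> R from 53
Insert 50: R from 32 -> L from 87 -> L from 53

In-order: [31, 32, 50, 53, 70, 87]


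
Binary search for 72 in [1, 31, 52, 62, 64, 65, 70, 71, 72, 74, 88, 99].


Step 1: lo=0, hi=11, mid=5, val=65
Step 2: lo=6, hi=11, mid=8, val=72

Found at index 8


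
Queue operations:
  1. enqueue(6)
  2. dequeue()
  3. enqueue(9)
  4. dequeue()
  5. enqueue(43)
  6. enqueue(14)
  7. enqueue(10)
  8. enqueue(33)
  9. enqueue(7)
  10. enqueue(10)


enqueue(6) -> [6]
dequeue()->6, []
enqueue(9) -> [9]
dequeue()->9, []
enqueue(43) -> [43]
enqueue(14) -> [43, 14]
enqueue(10) -> [43, 14, 10]
enqueue(33) -> [43, 14, 10, 33]
enqueue(7) -> [43, 14, 10, 33, 7]
enqueue(10) -> [43, 14, 10, 33, 7, 10]

Final queue: [43, 14, 10, 33, 7, 10]


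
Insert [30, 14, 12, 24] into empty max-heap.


Insert 30: [30]
Insert 14: [30, 14]
Insert 12: [30, 14, 12]
Insert 24: [30, 24, 12, 14]

Final heap: [30, 24, 12, 14]


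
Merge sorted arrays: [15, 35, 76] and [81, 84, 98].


Take 15 from A
Take 35 from A
Take 76 from A

Merged: [15, 35, 76, 81, 84, 98]


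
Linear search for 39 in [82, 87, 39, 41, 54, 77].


i=0: 82!=39
i=1: 87!=39
i=2: 39==39 found!

Found at 2, 3 comps


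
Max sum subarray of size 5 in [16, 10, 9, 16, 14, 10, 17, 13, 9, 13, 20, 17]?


[0:5]: 65
[1:6]: 59
[2:7]: 66
[3:8]: 70
[4:9]: 63
[5:10]: 62
[6:11]: 72
[7:12]: 72

Max: 72 at [6:11]


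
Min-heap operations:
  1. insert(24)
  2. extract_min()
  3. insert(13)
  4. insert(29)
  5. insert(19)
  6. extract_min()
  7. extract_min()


insert(24) -> [24]
extract_min()->24, []
insert(13) -> [13]
insert(29) -> [13, 29]
insert(19) -> [13, 29, 19]
extract_min()->13, [19, 29]
extract_min()->19, [29]

Final heap: [29]


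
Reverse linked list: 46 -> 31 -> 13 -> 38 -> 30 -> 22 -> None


Step 1: curr=46, set curr.next=prev(None) | reversed so far: 46
Step 2: curr=31, set curr.next=prev(46) | reversed so far: 31 -> 46
Step 3: curr=13, set curr.next=prev(31) | reversed so far: 13 -> 31 -> 46
Step 4: curr=38, set curr.next=prev(13) | reversed so far: 38 -> 13 -> 31 -> 46
Step 5: curr=30, set curr.next=prev(38) | reversed so far: 30 -> 38 -> 13 -> 31 -> 46
Step 6: curr=22, set curr.next=prev(30) | reversed so far: 22 -> 30 -> 38 -> 13 -> 31 -> 46

22 -> 30 -> 38 -> 13 -> 31 -> 46 -> None


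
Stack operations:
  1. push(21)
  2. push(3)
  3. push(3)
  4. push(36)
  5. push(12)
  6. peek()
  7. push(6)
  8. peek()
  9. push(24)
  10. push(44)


push(21) -> [21]
push(3) -> [21, 3]
push(3) -> [21, 3, 3]
push(36) -> [21, 3, 3, 36]
push(12) -> [21, 3, 3, 36, 12]
peek()->12
push(6) -> [21, 3, 3, 36, 12, 6]
peek()->6
push(24) -> [21, 3, 3, 36, 12, 6, 24]
push(44) -> [21, 3, 3, 36, 12, 6, 24, 44]

Final stack: [21, 3, 3, 36, 12, 6, 24, 44]


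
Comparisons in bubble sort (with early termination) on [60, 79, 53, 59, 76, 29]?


Algorithm: bubble sort (with early termination)
Input: [60, 79, 53, 59, 76, 29]
Sorted: [29, 53, 59, 60, 76, 79]

15


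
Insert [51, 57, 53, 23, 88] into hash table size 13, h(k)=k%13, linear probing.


Insert 51: h=12 -> slot 12
Insert 57: h=5 -> slot 5
Insert 53: h=1 -> slot 1
Insert 23: h=10 -> slot 10
Insert 88: h=10, 1 probes -> slot 11

Table: [None, 53, None, None, None, 57, None, None, None, None, 23, 88, 51]


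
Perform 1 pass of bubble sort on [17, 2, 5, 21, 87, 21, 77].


Initial: [17, 2, 5, 21, 87, 21, 77]
Pass 1: [2, 5, 17, 21, 21, 77, 87] (4 swaps)

After 1 pass: [2, 5, 17, 21, 21, 77, 87]


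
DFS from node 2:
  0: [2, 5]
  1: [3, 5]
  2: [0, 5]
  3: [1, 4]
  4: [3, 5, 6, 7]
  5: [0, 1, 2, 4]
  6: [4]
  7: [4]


Visit 2, push [5, 0]
Visit 0, push [5]
Visit 5, push [4, 1]
Visit 1, push [3]
Visit 3, push [4]
Visit 4, push [7, 6]
Visit 6, push []
Visit 7, push []

DFS order: [2, 0, 5, 1, 3, 4, 6, 7]


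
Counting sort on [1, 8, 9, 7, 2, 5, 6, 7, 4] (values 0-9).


Input: [1, 8, 9, 7, 2, 5, 6, 7, 4]
Counts: [0, 1, 1, 0, 1, 1, 1, 2, 1, 1]

Sorted: [1, 2, 4, 5, 6, 7, 7, 8, 9]


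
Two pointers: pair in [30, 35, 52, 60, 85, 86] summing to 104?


lo=0(30)+hi=5(86)=116
lo=0(30)+hi=4(85)=115
lo=0(30)+hi=3(60)=90
lo=1(35)+hi=3(60)=95
lo=2(52)+hi=3(60)=112

No pair found


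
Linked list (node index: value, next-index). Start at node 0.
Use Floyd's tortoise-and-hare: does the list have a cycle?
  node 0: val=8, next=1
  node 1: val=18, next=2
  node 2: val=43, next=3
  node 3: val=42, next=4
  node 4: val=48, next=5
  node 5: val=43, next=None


Floyd's tortoise (slow, +1) and hare (fast, +2):
  init: slow=0, fast=0
  step 1: slow=1, fast=2
  step 2: slow=2, fast=4
  step 3: fast 4->5->None, no cycle

Cycle: no


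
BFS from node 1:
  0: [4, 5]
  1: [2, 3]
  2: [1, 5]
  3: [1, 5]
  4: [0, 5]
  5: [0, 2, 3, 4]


Visit 1, enqueue [2, 3]
Visit 2, enqueue [5]
Visit 3, enqueue []
Visit 5, enqueue [0, 4]
Visit 0, enqueue []
Visit 4, enqueue []

BFS order: [1, 2, 3, 5, 0, 4]


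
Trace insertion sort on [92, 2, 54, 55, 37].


Initial: [92, 2, 54, 55, 37]
Insert 2: [2, 92, 54, 55, 37]
Insert 54: [2, 54, 92, 55, 37]
Insert 55: [2, 54, 55, 92, 37]
Insert 37: [2, 37, 54, 55, 92]

Sorted: [2, 37, 54, 55, 92]


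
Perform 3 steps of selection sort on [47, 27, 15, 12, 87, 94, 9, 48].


Initial: [47, 27, 15, 12, 87, 94, 9, 48]
Step 1: min=9 at 6
  Swap: [9, 27, 15, 12, 87, 94, 47, 48]
Step 2: min=12 at 3
  Swap: [9, 12, 15, 27, 87, 94, 47, 48]
Step 3: min=15 at 2
  Swap: [9, 12, 15, 27, 87, 94, 47, 48]

After 3 steps: [9, 12, 15, 27, 87, 94, 47, 48]


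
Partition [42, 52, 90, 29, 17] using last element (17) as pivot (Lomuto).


Pivot: 17
Place pivot at 0: [17, 52, 90, 29, 42]

Partitioned: [17, 52, 90, 29, 42]


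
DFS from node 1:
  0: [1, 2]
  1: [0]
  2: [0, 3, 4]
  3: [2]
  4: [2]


Visit 1, push [0]
Visit 0, push [2]
Visit 2, push [4, 3]
Visit 3, push []
Visit 4, push []

DFS order: [1, 0, 2, 3, 4]


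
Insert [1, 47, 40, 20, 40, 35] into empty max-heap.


Insert 1: [1]
Insert 47: [47, 1]
Insert 40: [47, 1, 40]
Insert 20: [47, 20, 40, 1]
Insert 40: [47, 40, 40, 1, 20]
Insert 35: [47, 40, 40, 1, 20, 35]

Final heap: [47, 40, 40, 1, 20, 35]


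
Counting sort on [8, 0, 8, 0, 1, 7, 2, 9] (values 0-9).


Input: [8, 0, 8, 0, 1, 7, 2, 9]
Counts: [2, 1, 1, 0, 0, 0, 0, 1, 2, 1]

Sorted: [0, 0, 1, 2, 7, 8, 8, 9]


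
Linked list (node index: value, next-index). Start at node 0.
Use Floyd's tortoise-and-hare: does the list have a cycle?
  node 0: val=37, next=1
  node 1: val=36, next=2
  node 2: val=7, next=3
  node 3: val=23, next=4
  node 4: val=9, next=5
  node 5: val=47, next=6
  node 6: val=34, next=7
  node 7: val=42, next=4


Floyd's tortoise (slow, +1) and hare (fast, +2):
  init: slow=0, fast=0
  step 1: slow=1, fast=2
  step 2: slow=2, fast=4
  step 3: slow=3, fast=6
  step 4: slow=4, fast=4
  slow == fast at node 4: cycle detected

Cycle: yes


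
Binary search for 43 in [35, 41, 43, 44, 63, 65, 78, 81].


Step 1: lo=0, hi=7, mid=3, val=44
Step 2: lo=0, hi=2, mid=1, val=41
Step 3: lo=2, hi=2, mid=2, val=43

Found at index 2


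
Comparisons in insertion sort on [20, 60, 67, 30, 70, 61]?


Algorithm: insertion sort
Input: [20, 60, 67, 30, 70, 61]
Sorted: [20, 30, 60, 61, 67, 70]

9


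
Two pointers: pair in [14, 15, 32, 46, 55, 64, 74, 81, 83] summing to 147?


lo=0(14)+hi=8(83)=97
lo=1(15)+hi=8(83)=98
lo=2(32)+hi=8(83)=115
lo=3(46)+hi=8(83)=129
lo=4(55)+hi=8(83)=138
lo=5(64)+hi=8(83)=147

Yes: 64+83=147


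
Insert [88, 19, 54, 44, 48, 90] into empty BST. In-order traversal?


Insert 88: root
Insert 19: L from 88
Insert 54: L from 88 -> R from 19
Insert 44: L from 88 -> R from 19 -> L from 54
Insert 48: L from 88 -> R from 19 -> L from 54 -> R from 44
Insert 90: R from 88

In-order: [19, 44, 48, 54, 88, 90]


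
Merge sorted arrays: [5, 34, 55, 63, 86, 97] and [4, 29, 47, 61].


Take 4 from B
Take 5 from A
Take 29 from B
Take 34 from A
Take 47 from B
Take 55 from A
Take 61 from B

Merged: [4, 5, 29, 34, 47, 55, 61, 63, 86, 97]


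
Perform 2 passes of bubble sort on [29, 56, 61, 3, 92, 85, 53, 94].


Initial: [29, 56, 61, 3, 92, 85, 53, 94]
Pass 1: [29, 56, 3, 61, 85, 53, 92, 94] (3 swaps)
Pass 2: [29, 3, 56, 61, 53, 85, 92, 94] (2 swaps)

After 2 passes: [29, 3, 56, 61, 53, 85, 92, 94]


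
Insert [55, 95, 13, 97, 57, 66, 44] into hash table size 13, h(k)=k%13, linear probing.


Insert 55: h=3 -> slot 3
Insert 95: h=4 -> slot 4
Insert 13: h=0 -> slot 0
Insert 97: h=6 -> slot 6
Insert 57: h=5 -> slot 5
Insert 66: h=1 -> slot 1
Insert 44: h=5, 2 probes -> slot 7

Table: [13, 66, None, 55, 95, 57, 97, 44, None, None, None, None, None]


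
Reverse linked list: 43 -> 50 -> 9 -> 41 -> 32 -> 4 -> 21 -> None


Step 1: curr=43, set curr.next=prev(None) | reversed so far: 43
Step 2: curr=50, set curr.next=prev(43) | reversed so far: 50 -> 43
Step 3: curr=9, set curr.next=prev(50) | reversed so far: 9 -> 50 -> 43
Step 4: curr=41, set curr.next=prev(9) | reversed so far: 41 -> 9 -> 50 -> 43
Step 5: curr=32, set curr.next=prev(41) | reversed so far: 32 -> 41 -> 9 -> 50 -> 43
Step 6: curr=4, set curr.next=prev(32) | reversed so far: 4 -> 32 -> 41 -> 9 -> 50 -> 43
Step 7: curr=21, set curr.next=prev(4) | reversed so far: 21 -> 4 -> 32 -> 41 -> 9 -> 50 -> 43

21 -> 4 -> 32 -> 41 -> 9 -> 50 -> 43 -> None


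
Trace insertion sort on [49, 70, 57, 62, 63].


Initial: [49, 70, 57, 62, 63]
Insert 70: [49, 70, 57, 62, 63]
Insert 57: [49, 57, 70, 62, 63]
Insert 62: [49, 57, 62, 70, 63]
Insert 63: [49, 57, 62, 63, 70]

Sorted: [49, 57, 62, 63, 70]


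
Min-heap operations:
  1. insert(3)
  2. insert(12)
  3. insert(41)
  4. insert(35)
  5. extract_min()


insert(3) -> [3]
insert(12) -> [3, 12]
insert(41) -> [3, 12, 41]
insert(35) -> [3, 12, 41, 35]
extract_min()->3, [12, 35, 41]

Final heap: [12, 35, 41]


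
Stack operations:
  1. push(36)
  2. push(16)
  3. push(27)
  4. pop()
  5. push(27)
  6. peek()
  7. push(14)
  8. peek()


push(36) -> [36]
push(16) -> [36, 16]
push(27) -> [36, 16, 27]
pop()->27, [36, 16]
push(27) -> [36, 16, 27]
peek()->27
push(14) -> [36, 16, 27, 14]
peek()->14

Final stack: [36, 16, 27, 14]


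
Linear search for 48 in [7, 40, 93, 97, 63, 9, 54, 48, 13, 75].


i=0: 7!=48
i=1: 40!=48
i=2: 93!=48
i=3: 97!=48
i=4: 63!=48
i=5: 9!=48
i=6: 54!=48
i=7: 48==48 found!

Found at 7, 8 comps


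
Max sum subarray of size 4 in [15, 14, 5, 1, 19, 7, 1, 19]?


[0:4]: 35
[1:5]: 39
[2:6]: 32
[3:7]: 28
[4:8]: 46

Max: 46 at [4:8]


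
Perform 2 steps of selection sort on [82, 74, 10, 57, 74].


Initial: [82, 74, 10, 57, 74]
Step 1: min=10 at 2
  Swap: [10, 74, 82, 57, 74]
Step 2: min=57 at 3
  Swap: [10, 57, 82, 74, 74]

After 2 steps: [10, 57, 82, 74, 74]


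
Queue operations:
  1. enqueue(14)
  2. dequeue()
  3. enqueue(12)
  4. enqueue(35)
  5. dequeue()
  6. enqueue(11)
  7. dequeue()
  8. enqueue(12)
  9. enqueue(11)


enqueue(14) -> [14]
dequeue()->14, []
enqueue(12) -> [12]
enqueue(35) -> [12, 35]
dequeue()->12, [35]
enqueue(11) -> [35, 11]
dequeue()->35, [11]
enqueue(12) -> [11, 12]
enqueue(11) -> [11, 12, 11]

Final queue: [11, 12, 11]
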